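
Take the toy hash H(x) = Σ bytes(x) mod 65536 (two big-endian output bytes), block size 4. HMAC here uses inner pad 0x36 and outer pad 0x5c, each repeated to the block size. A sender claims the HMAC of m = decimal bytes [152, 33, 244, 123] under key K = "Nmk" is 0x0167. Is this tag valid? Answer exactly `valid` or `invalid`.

valid

Key "Nmk" = 4e 6d 6b is 3 bytes ≤ B = 4; zero-pad to 4 bytes: K' = 4e 6d 6b 00.
K' ⊕ ipad = 78 5b 5d 36; K' ⊕ opad = 12 31 37 5c.
Inner hash: sum = 120+91+93+54+152+33+244+123 = 910 → 03 8e.
Outer hash (recomputed tag): sum = 18+49+55+92+3+142 = 359 → 01 67.
Recomputed tag = 0167; claimed = 0167 → match.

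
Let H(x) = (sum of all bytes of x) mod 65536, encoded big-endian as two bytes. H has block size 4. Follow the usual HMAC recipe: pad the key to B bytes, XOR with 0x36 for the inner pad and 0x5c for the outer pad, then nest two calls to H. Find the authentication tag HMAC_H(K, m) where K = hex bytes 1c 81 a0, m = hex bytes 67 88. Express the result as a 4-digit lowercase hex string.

Key hex bytes 1c 81 a0 is 3 bytes ≤ B = 4; zero-pad to 4 bytes: K' = 1c 81 a0 00.
K' ⊕ ipad = 2a b7 96 36.  K' ⊕ opad = 40 dd fc 5c.
Inner input = (K'⊕ipad) ∥ m = 2a b7 96 36 ∥ 67 88.
Inner hash: sum = 42+183+150+54+103+136 = 668 → 02 9c.
Outer input = (K'⊕opad) ∥ inner = 40 dd fc 5c ∥ 02 9c.
Outer hash (tag): sum = 64+221+252+92+2+156 = 787 → 03 13.

0313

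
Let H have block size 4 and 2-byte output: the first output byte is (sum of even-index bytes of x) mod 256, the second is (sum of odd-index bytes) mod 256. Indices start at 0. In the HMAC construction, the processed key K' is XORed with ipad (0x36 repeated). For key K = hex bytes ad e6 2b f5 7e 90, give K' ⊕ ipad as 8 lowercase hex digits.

605d3636

Key hex bytes ad e6 2b f5 7e 90 is 6 bytes > B = 4, so hash it first: H(key) = 56 6b, then zero-pad to 4 bytes: K' = 56 6b 00 00.
XOR each byte with 0x36: 56⊕36=60, 6b⊕36=5d, 00⊕36=36, 00⊕36=36.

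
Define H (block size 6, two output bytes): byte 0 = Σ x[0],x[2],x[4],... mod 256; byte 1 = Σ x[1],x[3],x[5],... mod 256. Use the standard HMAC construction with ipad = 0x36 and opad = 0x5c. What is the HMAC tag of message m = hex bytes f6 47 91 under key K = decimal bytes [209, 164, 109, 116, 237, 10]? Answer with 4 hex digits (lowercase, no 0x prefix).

Key decimal bytes [209, 164, 109, 116, 237, 10] = d1 a4 6d 74 ed 0a is exactly B = 6 bytes: K' = d1 a4 6d 74 ed 0a.
K' ⊕ ipad = e7 92 5b 42 db 3c.  K' ⊕ opad = 8d f8 31 28 b1 56.
Inner input = (K'⊕ipad) ∥ m = e7 92 5b 42 db 3c ∥ f6 47 91.
Inner hash: even-index sum = 932 mod 256 = 164; odd-index sum = 343 mod 256 = 87 → a4 57.
Outer input = (K'⊕opad) ∥ inner = 8d f8 31 28 b1 56 ∥ a4 57.
Outer hash (tag): even-index sum = 531 mod 256 = 19; odd-index sum = 461 mod 256 = 205 → 13 cd.

13cd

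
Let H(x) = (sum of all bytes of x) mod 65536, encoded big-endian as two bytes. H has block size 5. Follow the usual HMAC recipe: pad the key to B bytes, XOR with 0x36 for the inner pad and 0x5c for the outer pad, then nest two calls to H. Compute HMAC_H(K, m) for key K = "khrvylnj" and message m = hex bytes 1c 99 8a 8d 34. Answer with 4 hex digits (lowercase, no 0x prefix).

Key "khrvylnj" = 6b 68 72 76 79 6c 6e 6a is 8 bytes > B = 5, so hash it first: H(key) = 03 78, then zero-pad to 5 bytes: K' = 03 78 00 00 00.
K' ⊕ ipad = 35 4e 36 36 36.  K' ⊕ opad = 5f 24 5c 5c 5c.
Inner input = (K'⊕ipad) ∥ m = 35 4e 36 36 36 ∥ 1c 99 8a 8d 34.
Inner hash: sum = 53+78+54+54+54+28+153+138+141+52 = 805 → 03 25.
Outer input = (K'⊕opad) ∥ inner = 5f 24 5c 5c 5c ∥ 03 25.
Outer hash (tag): sum = 95+36+92+92+92+3+37 = 447 → 01 bf.

01bf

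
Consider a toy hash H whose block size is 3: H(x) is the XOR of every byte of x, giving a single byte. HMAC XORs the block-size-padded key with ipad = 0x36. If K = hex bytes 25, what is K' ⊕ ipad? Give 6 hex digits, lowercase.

Key hex bytes 25 is 1 byte ≤ B = 3; zero-pad to 3 bytes: K' = 25 00 00.
XOR each byte with 0x36: 25⊕36=13, 00⊕36=36, 00⊕36=36.

133636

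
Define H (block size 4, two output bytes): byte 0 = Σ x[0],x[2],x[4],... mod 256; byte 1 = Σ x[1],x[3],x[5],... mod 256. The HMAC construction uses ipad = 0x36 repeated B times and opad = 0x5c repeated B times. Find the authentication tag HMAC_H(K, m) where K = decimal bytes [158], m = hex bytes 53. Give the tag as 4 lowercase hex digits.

4f24

Key decimal bytes [158] = 9e is 1 byte ≤ B = 4; zero-pad to 4 bytes: K' = 9e 00 00 00.
K' ⊕ ipad = a8 36 36 36.  K' ⊕ opad = c2 5c 5c 5c.
Inner input = (K'⊕ipad) ∥ m = a8 36 36 36 ∥ 53.
Inner hash: even-index sum = 305 mod 256 = 49; odd-index sum = 108 mod 256 = 108 → 31 6c.
Outer input = (K'⊕opad) ∥ inner = c2 5c 5c 5c ∥ 31 6c.
Outer hash (tag): even-index sum = 335 mod 256 = 79; odd-index sum = 292 mod 256 = 36 → 4f 24.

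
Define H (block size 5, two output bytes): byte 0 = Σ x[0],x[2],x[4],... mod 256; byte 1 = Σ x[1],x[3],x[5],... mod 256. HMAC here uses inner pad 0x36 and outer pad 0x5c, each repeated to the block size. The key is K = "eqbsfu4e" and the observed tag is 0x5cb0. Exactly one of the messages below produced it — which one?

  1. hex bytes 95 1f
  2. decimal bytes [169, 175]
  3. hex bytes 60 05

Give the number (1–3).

2

Key "eqbsfu4e" = 65 71 62 73 66 75 34 65 is 8 bytes > B = 5, so hash it first: H(key) = 61 be, then zero-pad to 5 bytes: K' = 61 be 00 00 00.
K' ⊕ ipad = 57 88 36 36 36; K' ⊕ opad = 3d e2 5c 5c 5c.
m1: inner = H(57 88 36 36 36 95 1f) = e2 53; tag = H(3d e2 5c 5c 5c e2 53) = 4820
m2: inner = H(57 88 36 36 36 a9 af) = 72 67; tag = H(3d e2 5c 5c 5c 72 67) = 5cb0 ← matches
m3: inner = H(57 88 36 36 36 60 05) = c8 1e; tag = H(3d e2 5c 5c 5c c8 1e) = 1306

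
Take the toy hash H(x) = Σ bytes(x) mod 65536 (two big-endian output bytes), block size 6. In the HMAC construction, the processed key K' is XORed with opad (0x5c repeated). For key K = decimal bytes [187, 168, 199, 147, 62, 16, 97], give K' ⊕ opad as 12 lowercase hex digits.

Key decimal bytes [187, 168, 199, 147, 62, 16, 97] = bb a8 c7 93 3e 10 61 is 7 bytes > B = 6, so hash it first: H(key) = 03 6c, then zero-pad to 6 bytes: K' = 03 6c 00 00 00 00.
XOR each byte with 0x5c: 03⊕5c=5f, 6c⊕5c=30, 00⊕5c=5c, 00⊕5c=5c, 00⊕5c=5c, 00⊕5c=5c.

5f305c5c5c5c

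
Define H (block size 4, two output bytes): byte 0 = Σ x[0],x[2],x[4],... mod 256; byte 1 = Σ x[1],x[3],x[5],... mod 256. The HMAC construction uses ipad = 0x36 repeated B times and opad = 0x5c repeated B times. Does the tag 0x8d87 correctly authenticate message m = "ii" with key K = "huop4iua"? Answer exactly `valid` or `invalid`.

Key "huop4iua" = 68 75 6f 70 34 69 75 61 is 8 bytes > B = 4, so hash it first: H(key) = 80 af, then zero-pad to 4 bytes: K' = 80 af 00 00.
K' ⊕ ipad = b6 99 36 36; K' ⊕ opad = dc f3 5c 5c.
Inner hash: even-index sum = 341 mod 256 = 85; odd-index sum = 312 mod 256 = 56 → 55 38.
Outer hash (recomputed tag): even-index sum = 397 mod 256 = 141; odd-index sum = 391 mod 256 = 135 → 8d 87.
Recomputed tag = 8d87; claimed = 8d87 → match.

valid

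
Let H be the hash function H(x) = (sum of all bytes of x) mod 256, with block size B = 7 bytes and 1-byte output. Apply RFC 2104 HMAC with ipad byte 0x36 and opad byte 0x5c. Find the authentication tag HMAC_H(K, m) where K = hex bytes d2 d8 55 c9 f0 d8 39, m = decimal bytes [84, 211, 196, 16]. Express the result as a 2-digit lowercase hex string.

Key hex bytes d2 d8 55 c9 f0 d8 39 is exactly B = 7 bytes: K' = d2 d8 55 c9 f0 d8 39.
K' ⊕ ipad = e4 ee 63 ff c6 ee 0f.  K' ⊕ opad = 8e 84 09 95 ac 84 65.
Inner input = (K'⊕ipad) ∥ m = e4 ee 63 ff c6 ee 0f ∥ 54 d3 c4 10.
Inner hash: sum = 228+238+99+255+198+238+15+84+211+196+16 = 1778; mod 256 = 242 → f2.
Outer input = (K'⊕opad) ∥ inner = 8e 84 09 95 ac 84 65 ∥ f2.
Outer hash (tag): sum = 142+132+9+149+172+132+101+242 = 1079; mod 256 = 55 → 37.

37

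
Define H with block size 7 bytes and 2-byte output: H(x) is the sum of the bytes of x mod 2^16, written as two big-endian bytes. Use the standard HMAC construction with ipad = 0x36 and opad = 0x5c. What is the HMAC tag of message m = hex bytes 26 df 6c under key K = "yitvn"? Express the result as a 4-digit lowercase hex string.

01fe

Key "yitvn" = 79 69 74 76 6e is 5 bytes ≤ B = 7; zero-pad to 7 bytes: K' = 79 69 74 76 6e 00 00.
K' ⊕ ipad = 4f 5f 42 40 58 36 36.  K' ⊕ opad = 25 35 28 2a 32 5c 5c.
Inner input = (K'⊕ipad) ∥ m = 4f 5f 42 40 58 36 36 ∥ 26 df 6c.
Inner hash: sum = 79+95+66+64+88+54+54+38+223+108 = 869 → 03 65.
Outer input = (K'⊕opad) ∥ inner = 25 35 28 2a 32 5c 5c ∥ 03 65.
Outer hash (tag): sum = 37+53+40+42+50+92+92+3+101 = 510 → 01 fe.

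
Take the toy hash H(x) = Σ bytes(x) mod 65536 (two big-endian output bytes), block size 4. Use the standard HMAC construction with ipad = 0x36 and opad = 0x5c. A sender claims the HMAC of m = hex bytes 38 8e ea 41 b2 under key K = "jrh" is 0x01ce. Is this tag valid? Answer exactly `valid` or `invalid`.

valid

Key "jrh" = 6a 72 68 is 3 bytes ≤ B = 4; zero-pad to 4 bytes: K' = 6a 72 68 00.
K' ⊕ ipad = 5c 44 5e 36; K' ⊕ opad = 36 2e 34 5c.
Inner hash: sum = 92+68+94+54+56+142+234+65+178 = 983 → 03 d7.
Outer hash (recomputed tag): sum = 54+46+52+92+3+215 = 462 → 01 ce.
Recomputed tag = 01ce; claimed = 01ce → match.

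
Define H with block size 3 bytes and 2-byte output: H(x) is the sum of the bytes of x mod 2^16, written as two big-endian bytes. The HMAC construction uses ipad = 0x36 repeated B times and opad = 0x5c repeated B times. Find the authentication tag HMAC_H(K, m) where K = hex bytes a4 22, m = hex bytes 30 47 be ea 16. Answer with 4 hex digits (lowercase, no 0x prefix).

01e6

Key hex bytes a4 22 is 2 bytes ≤ B = 3; zero-pad to 3 bytes: K' = a4 22 00.
K' ⊕ ipad = 92 14 36.  K' ⊕ opad = f8 7e 5c.
Inner input = (K'⊕ipad) ∥ m = 92 14 36 ∥ 30 47 be ea 16.
Inner hash: sum = 146+20+54+48+71+190+234+22 = 785 → 03 11.
Outer input = (K'⊕opad) ∥ inner = f8 7e 5c ∥ 03 11.
Outer hash (tag): sum = 248+126+92+3+17 = 486 → 01 e6.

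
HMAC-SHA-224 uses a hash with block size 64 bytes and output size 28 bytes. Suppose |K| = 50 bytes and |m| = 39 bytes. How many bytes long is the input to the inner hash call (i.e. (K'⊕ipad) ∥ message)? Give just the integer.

103

Key is 50 ≤ 64 bytes, zero-padded: |K'| = 64.
Inner input = (K'⊕ipad) ∥ m → 64 + 39 = 103 bytes.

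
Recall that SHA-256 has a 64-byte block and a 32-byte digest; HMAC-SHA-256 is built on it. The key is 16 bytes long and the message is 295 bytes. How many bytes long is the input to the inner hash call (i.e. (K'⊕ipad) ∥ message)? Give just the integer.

359

Key is 16 ≤ 64 bytes, zero-padded: |K'| = 64.
Inner input = (K'⊕ipad) ∥ m → 64 + 295 = 359 bytes.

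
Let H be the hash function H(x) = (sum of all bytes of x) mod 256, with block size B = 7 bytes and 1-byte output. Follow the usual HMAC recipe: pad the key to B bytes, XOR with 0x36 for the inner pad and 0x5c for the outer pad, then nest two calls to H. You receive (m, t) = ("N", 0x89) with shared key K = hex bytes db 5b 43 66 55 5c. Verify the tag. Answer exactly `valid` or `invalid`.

Key hex bytes db 5b 43 66 55 5c is 6 bytes ≤ B = 7; zero-pad to 7 bytes: K' = db 5b 43 66 55 5c 00.
K' ⊕ ipad = ed 6d 75 50 63 6a 36; K' ⊕ opad = 87 07 1f 3a 09 00 5c.
Inner hash: sum = 237+109+117+80+99+106+54+78 = 880; mod 256 = 112 → 70.
Outer hash (recomputed tag): sum = 135+7+31+58+9+0+92+112 = 444; mod 256 = 188 → bc.
Recomputed tag = bc; claimed = 89 → mismatch.

invalid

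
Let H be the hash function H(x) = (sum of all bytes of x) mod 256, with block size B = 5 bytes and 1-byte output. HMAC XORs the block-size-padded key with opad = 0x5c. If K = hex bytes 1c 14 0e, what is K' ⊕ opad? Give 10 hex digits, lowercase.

Key hex bytes 1c 14 0e is 3 bytes ≤ B = 5; zero-pad to 5 bytes: K' = 1c 14 0e 00 00.
XOR each byte with 0x5c: 1c⊕5c=40, 14⊕5c=48, 0e⊕5c=52, 00⊕5c=5c, 00⊕5c=5c.

4048525c5c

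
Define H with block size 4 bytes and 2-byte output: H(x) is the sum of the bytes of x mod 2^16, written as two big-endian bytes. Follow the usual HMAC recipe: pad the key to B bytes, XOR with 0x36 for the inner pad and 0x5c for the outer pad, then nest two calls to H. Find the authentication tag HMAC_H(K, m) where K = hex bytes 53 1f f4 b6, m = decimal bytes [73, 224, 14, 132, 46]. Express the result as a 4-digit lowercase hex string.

02a0

Key hex bytes 53 1f f4 b6 is exactly B = 4 bytes: K' = 53 1f f4 b6.
K' ⊕ ipad = 65 29 c2 80.  K' ⊕ opad = 0f 43 a8 ea.
Inner input = (K'⊕ipad) ∥ m = 65 29 c2 80 ∥ 49 e0 0e 84 2e.
Inner hash: sum = 101+41+194+128+73+224+14+132+46 = 953 → 03 b9.
Outer input = (K'⊕opad) ∥ inner = 0f 43 a8 ea ∥ 03 b9.
Outer hash (tag): sum = 15+67+168+234+3+185 = 672 → 02 a0.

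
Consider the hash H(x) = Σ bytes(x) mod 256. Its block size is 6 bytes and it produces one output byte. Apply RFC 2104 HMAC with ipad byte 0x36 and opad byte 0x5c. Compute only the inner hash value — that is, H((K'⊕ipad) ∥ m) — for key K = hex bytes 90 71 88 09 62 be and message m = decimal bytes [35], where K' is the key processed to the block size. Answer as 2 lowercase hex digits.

e9

Key hex bytes 90 71 88 09 62 be is exactly B = 6 bytes: K' = 90 71 88 09 62 be.
K' ⊕ ipad = a6 47 be 3f 54 88.
Inner input = a6 47 be 3f 54 88 ∥ 23.
Inner hash: sum = 166+71+190+63+84+136+35 = 745; mod 256 = 233 → e9.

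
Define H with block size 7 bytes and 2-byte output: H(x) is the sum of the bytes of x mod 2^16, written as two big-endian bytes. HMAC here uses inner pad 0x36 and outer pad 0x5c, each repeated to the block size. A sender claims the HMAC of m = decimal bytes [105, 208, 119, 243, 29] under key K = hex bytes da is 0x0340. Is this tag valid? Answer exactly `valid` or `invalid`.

invalid

Key hex bytes da is 1 byte ≤ B = 7; zero-pad to 7 bytes: K' = da 00 00 00 00 00 00.
K' ⊕ ipad = ec 36 36 36 36 36 36; K' ⊕ opad = 86 5c 5c 5c 5c 5c 5c.
Inner hash: sum = 236+54+54+54+54+54+54+105+208+119+243+29 = 1264 → 04 f0.
Outer hash (recomputed tag): sum = 134+92+92+92+92+92+92+4+240 = 930 → 03 a2.
Recomputed tag = 03a2; claimed = 0340 → mismatch.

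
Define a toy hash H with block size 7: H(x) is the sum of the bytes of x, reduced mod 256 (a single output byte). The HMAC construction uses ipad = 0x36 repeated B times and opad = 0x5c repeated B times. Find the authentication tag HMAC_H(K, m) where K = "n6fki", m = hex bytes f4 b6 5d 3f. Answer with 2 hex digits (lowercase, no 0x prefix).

10

Key "n6fki" = 6e 36 66 6b 69 is 5 bytes ≤ B = 7; zero-pad to 7 bytes: K' = 6e 36 66 6b 69 00 00.
K' ⊕ ipad = 58 00 50 5d 5f 36 36.  K' ⊕ opad = 32 6a 3a 37 35 5c 5c.
Inner input = (K'⊕ipad) ∥ m = 58 00 50 5d 5f 36 36 ∥ f4 b6 5d 3f.
Inner hash: sum = 88+0+80+93+95+54+54+244+182+93+63 = 1046; mod 256 = 22 → 16.
Outer input = (K'⊕opad) ∥ inner = 32 6a 3a 37 35 5c 5c ∥ 16.
Outer hash (tag): sum = 50+106+58+55+53+92+92+22 = 528; mod 256 = 16 → 10.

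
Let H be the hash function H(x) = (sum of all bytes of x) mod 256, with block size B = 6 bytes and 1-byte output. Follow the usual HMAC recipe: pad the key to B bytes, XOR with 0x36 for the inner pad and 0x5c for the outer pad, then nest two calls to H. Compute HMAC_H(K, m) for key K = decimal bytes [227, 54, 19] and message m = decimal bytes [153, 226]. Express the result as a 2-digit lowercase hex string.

Key decimal bytes [227, 54, 19] = e3 36 13 is 3 bytes ≤ B = 6; zero-pad to 6 bytes: K' = e3 36 13 00 00 00.
K' ⊕ ipad = d5 00 25 36 36 36.  K' ⊕ opad = bf 6a 4f 5c 5c 5c.
Inner input = (K'⊕ipad) ∥ m = d5 00 25 36 36 36 ∥ 99 e2.
Inner hash: sum = 213+0+37+54+54+54+153+226 = 791; mod 256 = 23 → 17.
Outer input = (K'⊕opad) ∥ inner = bf 6a 4f 5c 5c 5c ∥ 17.
Outer hash (tag): sum = 191+106+79+92+92+92+23 = 675; mod 256 = 163 → a3.

a3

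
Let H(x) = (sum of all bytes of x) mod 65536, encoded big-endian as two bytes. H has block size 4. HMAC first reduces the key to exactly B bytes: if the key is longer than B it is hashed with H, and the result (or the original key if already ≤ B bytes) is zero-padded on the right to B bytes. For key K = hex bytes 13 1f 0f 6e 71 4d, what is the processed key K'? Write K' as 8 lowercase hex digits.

|K| = 6 > B = 4, so first hash the key.
H(K): sum = 19+31+15+110+113+77 = 365 → 01 6d.
Zero-pad H(K) = 01 6d to 4 bytes: K' = 01 6d 00 00.

016d0000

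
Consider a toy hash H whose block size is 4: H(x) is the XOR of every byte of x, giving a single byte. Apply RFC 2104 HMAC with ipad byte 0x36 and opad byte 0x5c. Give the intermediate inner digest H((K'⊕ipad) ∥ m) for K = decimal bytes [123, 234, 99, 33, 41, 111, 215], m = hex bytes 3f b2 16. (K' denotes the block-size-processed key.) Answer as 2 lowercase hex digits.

d9

Key decimal bytes [123, 234, 99, 33, 41, 111, 215] = 7b ea 63 21 29 6f d7 is 7 bytes > B = 4, so hash it first: H(key) = 42, then zero-pad to 4 bytes: K' = 42 00 00 00.
K' ⊕ ipad = 74 36 36 36.
Inner input = 74 36 36 36 ∥ 3f b2 16.
Inner hash: XOR 74⊕36⊕36⊕36⊕3f⊕b2⊕16 = d9.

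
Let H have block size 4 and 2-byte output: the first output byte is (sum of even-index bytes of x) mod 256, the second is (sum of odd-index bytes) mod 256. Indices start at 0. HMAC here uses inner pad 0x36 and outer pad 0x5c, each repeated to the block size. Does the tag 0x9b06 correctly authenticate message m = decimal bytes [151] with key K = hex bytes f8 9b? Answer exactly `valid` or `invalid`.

Key hex bytes f8 9b is 2 bytes ≤ B = 4; zero-pad to 4 bytes: K' = f8 9b 00 00.
K' ⊕ ipad = ce ad 36 36; K' ⊕ opad = a4 c7 5c 5c.
Inner hash: even-index sum = 411 mod 256 = 155; odd-index sum = 227 mod 256 = 227 → 9b e3.
Outer hash (recomputed tag): even-index sum = 411 mod 256 = 155; odd-index sum = 518 mod 256 = 6 → 9b 06.
Recomputed tag = 9b06; claimed = 9b06 → match.

valid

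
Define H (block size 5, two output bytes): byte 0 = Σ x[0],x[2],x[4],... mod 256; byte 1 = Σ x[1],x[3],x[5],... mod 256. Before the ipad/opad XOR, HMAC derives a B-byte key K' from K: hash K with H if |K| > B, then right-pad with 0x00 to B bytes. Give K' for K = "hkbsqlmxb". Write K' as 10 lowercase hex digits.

|K| = 9 > B = 5, so first hash the key.
H(K): even-index sum = 522 mod 256 = 10; odd-index sum = 450 mod 256 = 194 → 0a c2.
Zero-pad H(K) = 0a c2 to 5 bytes: K' = 0a c2 00 00 00.

0ac2000000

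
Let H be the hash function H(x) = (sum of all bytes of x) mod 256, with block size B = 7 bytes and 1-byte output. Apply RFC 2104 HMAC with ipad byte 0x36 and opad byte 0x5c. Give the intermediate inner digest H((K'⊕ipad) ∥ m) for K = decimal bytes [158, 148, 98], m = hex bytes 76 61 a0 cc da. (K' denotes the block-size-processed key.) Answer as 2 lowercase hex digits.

Key decimal bytes [158, 148, 98] = 9e 94 62 is 3 bytes ≤ B = 7; zero-pad to 7 bytes: K' = 9e 94 62 00 00 00 00.
K' ⊕ ipad = a8 a2 54 36 36 36 36.
Inner input = a8 a2 54 36 36 36 36 ∥ 76 61 a0 cc da.
Inner hash: sum = 168+162+84+54+54+54+54+118+97+160+204+218 = 1427; mod 256 = 147 → 93.

93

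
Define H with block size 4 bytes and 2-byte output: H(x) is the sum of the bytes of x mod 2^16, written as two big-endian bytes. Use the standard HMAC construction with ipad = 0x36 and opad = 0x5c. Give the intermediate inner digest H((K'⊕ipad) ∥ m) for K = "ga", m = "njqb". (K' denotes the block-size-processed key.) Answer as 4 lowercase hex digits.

02bf

Key "ga" = 67 61 is 2 bytes ≤ B = 4; zero-pad to 4 bytes: K' = 67 61 00 00.
K' ⊕ ipad = 51 57 36 36.
Inner input = 51 57 36 36 ∥ 6e 6a 71 62.
Inner hash: sum = 81+87+54+54+110+106+113+98 = 703 → 02 bf.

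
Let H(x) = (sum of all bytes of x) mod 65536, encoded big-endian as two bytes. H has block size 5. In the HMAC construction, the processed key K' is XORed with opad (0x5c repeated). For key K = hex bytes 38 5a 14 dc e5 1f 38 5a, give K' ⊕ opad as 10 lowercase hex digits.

Key hex bytes 38 5a 14 dc e5 1f 38 5a is 8 bytes > B = 5, so hash it first: H(key) = 03 18, then zero-pad to 5 bytes: K' = 03 18 00 00 00.
XOR each byte with 0x5c: 03⊕5c=5f, 18⊕5c=44, 00⊕5c=5c, 00⊕5c=5c, 00⊕5c=5c.

5f445c5c5c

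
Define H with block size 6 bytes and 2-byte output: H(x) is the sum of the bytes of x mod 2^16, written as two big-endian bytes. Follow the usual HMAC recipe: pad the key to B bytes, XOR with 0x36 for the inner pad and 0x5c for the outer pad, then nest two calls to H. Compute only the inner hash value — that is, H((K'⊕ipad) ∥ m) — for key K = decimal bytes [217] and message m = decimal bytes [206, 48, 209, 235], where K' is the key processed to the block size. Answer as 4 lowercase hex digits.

04b7

Key decimal bytes [217] = d9 is 1 byte ≤ B = 6; zero-pad to 6 bytes: K' = d9 00 00 00 00 00.
K' ⊕ ipad = ef 36 36 36 36 36.
Inner input = ef 36 36 36 36 36 ∥ ce 30 d1 eb.
Inner hash: sum = 239+54+54+54+54+54+206+48+209+235 = 1207 → 04 b7.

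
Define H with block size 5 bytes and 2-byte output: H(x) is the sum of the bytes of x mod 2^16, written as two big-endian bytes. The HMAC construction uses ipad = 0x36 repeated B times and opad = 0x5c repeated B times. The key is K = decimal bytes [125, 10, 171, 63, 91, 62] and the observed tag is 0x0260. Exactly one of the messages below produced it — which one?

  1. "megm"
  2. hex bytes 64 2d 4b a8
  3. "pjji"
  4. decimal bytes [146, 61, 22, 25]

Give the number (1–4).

2

Key decimal bytes [125, 10, 171, 63, 91, 62] = 7d 0a ab 3f 5b 3e is 6 bytes > B = 5, so hash it first: H(key) = 02 0a, then zero-pad to 5 bytes: K' = 02 0a 00 00 00.
K' ⊕ ipad = 34 3c 36 36 36; K' ⊕ opad = 5e 56 5c 5c 5c.
m1: inner = H(34 3c 36 36 36 6d 65 67 6d) = 02 b8; tag = H(5e 56 5c 5c 5c 02 b8) = 0282
m2: inner = H(34 3c 36 36 36 64 2d 4b a8) = 02 96; tag = H(5e 56 5c 5c 5c 02 96) = 0260 ← matches
m3: inner = H(34 3c 36 36 36 70 6a 6a 69) = 02 bf; tag = H(5e 56 5c 5c 5c 02 bf) = 0289
m4: inner = H(34 3c 36 36 36 92 3d 16 19) = 02 10; tag = H(5e 56 5c 5c 5c 02 10) = 01da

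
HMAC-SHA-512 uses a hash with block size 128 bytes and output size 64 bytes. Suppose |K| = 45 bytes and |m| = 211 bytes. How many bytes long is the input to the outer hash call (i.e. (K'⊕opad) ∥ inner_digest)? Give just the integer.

Key is 45 ≤ 128 bytes, zero-padded: |K'| = 128.
Outer input = (K'⊕opad) ∥ H(inner) → 128 + 64 = 192 bytes.

192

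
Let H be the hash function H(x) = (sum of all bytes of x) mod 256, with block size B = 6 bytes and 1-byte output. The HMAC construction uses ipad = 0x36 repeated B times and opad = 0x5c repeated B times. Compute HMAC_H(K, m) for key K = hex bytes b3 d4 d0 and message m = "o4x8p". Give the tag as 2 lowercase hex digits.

Key hex bytes b3 d4 d0 is 3 bytes ≤ B = 6; zero-pad to 6 bytes: K' = b3 d4 d0 00 00 00.
K' ⊕ ipad = 85 e2 e6 36 36 36.  K' ⊕ opad = ef 88 8c 5c 5c 5c.
Inner input = (K'⊕ipad) ∥ m = 85 e2 e6 36 36 36 ∥ 6f 34 78 38 70.
Inner hash: sum = 133+226+230+54+54+54+111+52+120+56+112 = 1202; mod 256 = 178 → b2.
Outer input = (K'⊕opad) ∥ inner = ef 88 8c 5c 5c 5c ∥ b2.
Outer hash (tag): sum = 239+136+140+92+92+92+178 = 969; mod 256 = 201 → c9.

c9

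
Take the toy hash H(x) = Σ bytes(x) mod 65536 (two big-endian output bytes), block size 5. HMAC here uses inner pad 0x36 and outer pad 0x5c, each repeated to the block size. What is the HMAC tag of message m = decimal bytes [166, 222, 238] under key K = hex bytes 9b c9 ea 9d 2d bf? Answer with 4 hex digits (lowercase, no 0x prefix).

022c

Key hex bytes 9b c9 ea 9d 2d bf is 6 bytes > B = 5, so hash it first: H(key) = 03 d7, then zero-pad to 5 bytes: K' = 03 d7 00 00 00.
K' ⊕ ipad = 35 e1 36 36 36.  K' ⊕ opad = 5f 8b 5c 5c 5c.
Inner input = (K'⊕ipad) ∥ m = 35 e1 36 36 36 ∥ a6 de ee.
Inner hash: sum = 53+225+54+54+54+166+222+238 = 1066 → 04 2a.
Outer input = (K'⊕opad) ∥ inner = 5f 8b 5c 5c 5c ∥ 04 2a.
Outer hash (tag): sum = 95+139+92+92+92+4+42 = 556 → 02 2c.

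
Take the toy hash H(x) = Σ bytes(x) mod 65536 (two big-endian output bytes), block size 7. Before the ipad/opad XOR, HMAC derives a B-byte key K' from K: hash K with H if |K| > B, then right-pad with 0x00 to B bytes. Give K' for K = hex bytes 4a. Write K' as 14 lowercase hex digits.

4a000000000000

Key hex bytes 4a is 1 byte ≤ B = 7; zero-pad to 7 bytes: K' = 4a 00 00 00 00 00 00.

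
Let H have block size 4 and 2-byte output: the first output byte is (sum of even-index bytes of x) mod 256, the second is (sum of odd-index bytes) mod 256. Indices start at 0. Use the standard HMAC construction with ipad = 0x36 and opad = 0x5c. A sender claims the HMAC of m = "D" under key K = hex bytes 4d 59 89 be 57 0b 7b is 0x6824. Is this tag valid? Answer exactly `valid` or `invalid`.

Key hex bytes 4d 59 89 be 57 0b 7b is 7 bytes > B = 4, so hash it first: H(key) = a8 22, then zero-pad to 4 bytes: K' = a8 22 00 00.
K' ⊕ ipad = 9e 14 36 36; K' ⊕ opad = f4 7e 5c 5c.
Inner hash: even-index sum = 280 mod 256 = 24; odd-index sum = 74 mod 256 = 74 → 18 4a.
Outer hash (recomputed tag): even-index sum = 360 mod 256 = 104; odd-index sum = 292 mod 256 = 36 → 68 24.
Recomputed tag = 6824; claimed = 6824 → match.

valid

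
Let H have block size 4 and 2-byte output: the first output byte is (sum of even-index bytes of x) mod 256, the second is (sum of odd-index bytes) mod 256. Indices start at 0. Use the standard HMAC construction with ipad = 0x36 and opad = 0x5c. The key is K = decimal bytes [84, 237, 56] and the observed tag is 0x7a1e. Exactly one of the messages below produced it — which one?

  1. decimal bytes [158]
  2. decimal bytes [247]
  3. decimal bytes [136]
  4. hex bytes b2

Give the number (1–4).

1

Key decimal bytes [84, 237, 56] = 54 ed 38 is 3 bytes ≤ B = 4; zero-pad to 4 bytes: K' = 54 ed 38 00.
K' ⊕ ipad = 62 db 0e 36; K' ⊕ opad = 08 b1 64 5c.
m1: inner = H(62 db 0e 36 9e) = 0e 11; tag = H(08 b1 64 5c 0e 11) = 7a1e ← matches
m2: inner = H(62 db 0e 36 f7) = 67 11; tag = H(08 b1 64 5c 67 11) = d31e
m3: inner = H(62 db 0e 36 88) = f8 11; tag = H(08 b1 64 5c f8 11) = 641e
m4: inner = H(62 db 0e 36 b2) = 22 11; tag = H(08 b1 64 5c 22 11) = 8e1e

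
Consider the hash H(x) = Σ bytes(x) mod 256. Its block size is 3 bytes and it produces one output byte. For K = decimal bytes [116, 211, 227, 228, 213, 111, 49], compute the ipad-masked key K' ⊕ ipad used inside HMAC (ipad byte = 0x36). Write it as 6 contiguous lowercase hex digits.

Key decimal bytes [116, 211, 227, 228, 213, 111, 49] = 74 d3 e3 e4 d5 6f 31 is 7 bytes > B = 3, so hash it first: H(key) = 83, then zero-pad to 3 bytes: K' = 83 00 00.
XOR each byte with 0x36: 83⊕36=b5, 00⊕36=36, 00⊕36=36.

b53636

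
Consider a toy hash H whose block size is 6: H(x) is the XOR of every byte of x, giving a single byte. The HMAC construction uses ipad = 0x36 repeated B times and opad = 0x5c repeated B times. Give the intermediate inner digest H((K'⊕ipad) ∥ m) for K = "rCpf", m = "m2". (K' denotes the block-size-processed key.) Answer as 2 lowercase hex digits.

78

Key "rCpf" = 72 43 70 66 is 4 bytes ≤ B = 6; zero-pad to 6 bytes: K' = 72 43 70 66 00 00.
K' ⊕ ipad = 44 75 46 50 36 36.
Inner input = 44 75 46 50 36 36 ∥ 6d 32.
Inner hash: XOR 44⊕75⊕46⊕50⊕36⊕36⊕6d⊕32 = 78.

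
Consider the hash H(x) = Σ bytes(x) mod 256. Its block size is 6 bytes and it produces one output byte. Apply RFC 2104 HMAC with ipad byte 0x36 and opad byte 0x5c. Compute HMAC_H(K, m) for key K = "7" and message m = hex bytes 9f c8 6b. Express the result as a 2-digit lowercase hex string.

Key "7" = 37 is 1 byte ≤ B = 6; zero-pad to 6 bytes: K' = 37 00 00 00 00 00.
K' ⊕ ipad = 01 36 36 36 36 36.  K' ⊕ opad = 6b 5c 5c 5c 5c 5c.
Inner input = (K'⊕ipad) ∥ m = 01 36 36 36 36 36 ∥ 9f c8 6b.
Inner hash: sum = 1+54+54+54+54+54+159+200+107 = 737; mod 256 = 225 → e1.
Outer input = (K'⊕opad) ∥ inner = 6b 5c 5c 5c 5c 5c ∥ e1.
Outer hash (tag): sum = 107+92+92+92+92+92+225 = 792; mod 256 = 24 → 18.

18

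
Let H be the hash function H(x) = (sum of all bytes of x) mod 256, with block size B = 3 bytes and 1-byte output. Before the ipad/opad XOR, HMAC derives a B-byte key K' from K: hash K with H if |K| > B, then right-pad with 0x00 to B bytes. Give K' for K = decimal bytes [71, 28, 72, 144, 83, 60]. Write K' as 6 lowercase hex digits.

ca0000

|K| = 6 > B = 3, so first hash the key.
H(K): sum = 71+28+72+144+83+60 = 458; mod 256 = 202 → ca.
Zero-pad H(K) = ca to 3 bytes: K' = ca 00 00.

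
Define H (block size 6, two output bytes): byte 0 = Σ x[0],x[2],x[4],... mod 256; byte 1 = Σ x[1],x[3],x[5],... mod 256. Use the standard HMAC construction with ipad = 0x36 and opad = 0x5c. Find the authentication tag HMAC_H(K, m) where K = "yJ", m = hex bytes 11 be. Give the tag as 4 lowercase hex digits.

Key "yJ" = 79 4a is 2 bytes ≤ B = 6; zero-pad to 6 bytes: K' = 79 4a 00 00 00 00.
K' ⊕ ipad = 4f 7c 36 36 36 36.  K' ⊕ opad = 25 16 5c 5c 5c 5c.
Inner input = (K'⊕ipad) ∥ m = 4f 7c 36 36 36 36 ∥ 11 be.
Inner hash: even-index sum = 204 mod 256 = 204; odd-index sum = 422 mod 256 = 166 → cc a6.
Outer input = (K'⊕opad) ∥ inner = 25 16 5c 5c 5c 5c ∥ cc a6.
Outer hash (tag): even-index sum = 425 mod 256 = 169; odd-index sum = 372 mod 256 = 116 → a9 74.

a974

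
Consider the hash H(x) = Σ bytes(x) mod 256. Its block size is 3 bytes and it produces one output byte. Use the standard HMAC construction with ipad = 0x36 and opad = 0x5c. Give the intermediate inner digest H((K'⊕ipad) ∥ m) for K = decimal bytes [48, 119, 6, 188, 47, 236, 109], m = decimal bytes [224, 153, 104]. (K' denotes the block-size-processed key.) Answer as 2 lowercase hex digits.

Key decimal bytes [48, 119, 6, 188, 47, 236, 109] = 30 77 06 bc 2f ec 6d is 7 bytes > B = 3, so hash it first: H(key) = f1, then zero-pad to 3 bytes: K' = f1 00 00.
K' ⊕ ipad = c7 36 36.
Inner input = c7 36 36 ∥ e0 99 68.
Inner hash: sum = 199+54+54+224+153+104 = 788; mod 256 = 20 → 14.

14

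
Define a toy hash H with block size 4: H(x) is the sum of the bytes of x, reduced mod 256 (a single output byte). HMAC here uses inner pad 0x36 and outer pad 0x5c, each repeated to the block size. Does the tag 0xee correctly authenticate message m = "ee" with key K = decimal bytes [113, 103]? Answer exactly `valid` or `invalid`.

Key decimal bytes [113, 103] = 71 67 is 2 bytes ≤ B = 4; zero-pad to 4 bytes: K' = 71 67 00 00.
K' ⊕ ipad = 47 51 36 36; K' ⊕ opad = 2d 3b 5c 5c.
Inner hash: sum = 71+81+54+54+101+101 = 462; mod 256 = 206 → ce.
Outer hash (recomputed tag): sum = 45+59+92+92+206 = 494; mod 256 = 238 → ee.
Recomputed tag = ee; claimed = ee → match.

valid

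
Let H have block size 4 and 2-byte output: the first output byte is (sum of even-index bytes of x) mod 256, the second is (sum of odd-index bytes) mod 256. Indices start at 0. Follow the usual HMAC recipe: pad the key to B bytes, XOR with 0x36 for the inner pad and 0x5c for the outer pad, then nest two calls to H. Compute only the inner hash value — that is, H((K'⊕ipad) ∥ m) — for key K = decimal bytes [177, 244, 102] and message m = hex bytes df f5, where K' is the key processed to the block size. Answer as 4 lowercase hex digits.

Key decimal bytes [177, 244, 102] = b1 f4 66 is 3 bytes ≤ B = 4; zero-pad to 4 bytes: K' = b1 f4 66 00.
K' ⊕ ipad = 87 c2 50 36.
Inner input = 87 c2 50 36 ∥ df f5.
Inner hash: even-index sum = 438 mod 256 = 182; odd-index sum = 493 mod 256 = 237 → b6 ed.

b6ed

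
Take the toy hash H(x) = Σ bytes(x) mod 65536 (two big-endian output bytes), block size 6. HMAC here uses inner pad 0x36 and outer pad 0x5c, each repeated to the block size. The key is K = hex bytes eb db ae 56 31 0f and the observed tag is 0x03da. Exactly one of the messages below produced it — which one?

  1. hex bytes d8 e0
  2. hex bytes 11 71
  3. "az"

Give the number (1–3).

Key hex bytes eb db ae 56 31 0f is exactly B = 6 bytes: K' = eb db ae 56 31 0f.
K' ⊕ ipad = dd ed 98 60 07 39; K' ⊕ opad = b7 87 f2 0a 6d 53.
m1: inner = H(dd ed 98 60 07 39 d8 e0) = 04 ba; tag = H(b7 87 f2 0a 6d 53 04 ba) = 03b8
m2: inner = H(dd ed 98 60 07 39 11 71) = 03 84; tag = H(b7 87 f2 0a 6d 53 03 84) = 0381
m3: inner = H(dd ed 98 60 07 39 61 7a) = 03 dd; tag = H(b7 87 f2 0a 6d 53 03 dd) = 03da ← matches

3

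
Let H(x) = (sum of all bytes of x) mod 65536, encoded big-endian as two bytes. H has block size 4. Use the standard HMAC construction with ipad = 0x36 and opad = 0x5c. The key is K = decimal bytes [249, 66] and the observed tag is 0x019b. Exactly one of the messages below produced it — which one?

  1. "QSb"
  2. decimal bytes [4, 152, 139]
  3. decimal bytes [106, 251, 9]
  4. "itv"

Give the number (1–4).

3

Key decimal bytes [249, 66] = f9 42 is 2 bytes ≤ B = 4; zero-pad to 4 bytes: K' = f9 42 00 00.
K' ⊕ ipad = cf 74 36 36; K' ⊕ opad = a5 1e 5c 5c.
m1: inner = H(cf 74 36 36 51 53 62) = 02 b5; tag = H(a5 1e 5c 5c 02 b5) = 0232
m2: inner = H(cf 74 36 36 04 98 8b) = 02 d6; tag = H(a5 1e 5c 5c 02 d6) = 0253
m3: inner = H(cf 74 36 36 6a fb 09) = 03 1d; tag = H(a5 1e 5c 5c 03 1d) = 019b ← matches
m4: inner = H(cf 74 36 36 69 74 76) = 03 02; tag = H(a5 1e 5c 5c 03 02) = 0180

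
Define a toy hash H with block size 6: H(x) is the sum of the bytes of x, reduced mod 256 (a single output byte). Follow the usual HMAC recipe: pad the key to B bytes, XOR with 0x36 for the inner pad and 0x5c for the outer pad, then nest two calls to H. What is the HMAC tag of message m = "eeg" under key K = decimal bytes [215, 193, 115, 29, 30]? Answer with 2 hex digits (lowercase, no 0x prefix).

Key decimal bytes [215, 193, 115, 29, 30] = d7 c1 73 1d 1e is 5 bytes ≤ B = 6; zero-pad to 6 bytes: K' = d7 c1 73 1d 1e 00.
K' ⊕ ipad = e1 f7 45 2b 28 36.  K' ⊕ opad = 8b 9d 2f 41 42 5c.
Inner input = (K'⊕ipad) ∥ m = e1 f7 45 2b 28 36 ∥ 65 65 67.
Inner hash: sum = 225+247+69+43+40+54+101+101+103 = 983; mod 256 = 215 → d7.
Outer input = (K'⊕opad) ∥ inner = 8b 9d 2f 41 42 5c ∥ d7.
Outer hash (tag): sum = 139+157+47+65+66+92+215 = 781; mod 256 = 13 → 0d.

0d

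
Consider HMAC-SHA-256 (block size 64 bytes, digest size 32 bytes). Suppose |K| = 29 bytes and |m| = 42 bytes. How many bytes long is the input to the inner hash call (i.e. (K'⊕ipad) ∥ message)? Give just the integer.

Key is 29 ≤ 64 bytes, zero-padded: |K'| = 64.
Inner input = (K'⊕ipad) ∥ m → 64 + 42 = 106 bytes.

106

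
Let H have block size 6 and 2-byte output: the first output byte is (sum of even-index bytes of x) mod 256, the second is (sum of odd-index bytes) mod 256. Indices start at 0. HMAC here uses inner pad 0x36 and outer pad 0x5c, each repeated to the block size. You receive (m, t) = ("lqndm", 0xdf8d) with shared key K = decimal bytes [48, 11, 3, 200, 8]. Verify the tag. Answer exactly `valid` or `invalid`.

valid

Key decimal bytes [48, 11, 3, 200, 8] = 30 0b 03 c8 08 is 5 bytes ≤ B = 6; zero-pad to 6 bytes: K' = 30 0b 03 c8 08 00.
K' ⊕ ipad = 06 3d 35 fe 3e 36; K' ⊕ opad = 6c 57 5f 94 54 5c.
Inner hash: even-index sum = 448 mod 256 = 192; odd-index sum = 582 mod 256 = 70 → c0 46.
Outer hash (recomputed tag): even-index sum = 479 mod 256 = 223; odd-index sum = 397 mod 256 = 141 → df 8d.
Recomputed tag = df8d; claimed = df8d → match.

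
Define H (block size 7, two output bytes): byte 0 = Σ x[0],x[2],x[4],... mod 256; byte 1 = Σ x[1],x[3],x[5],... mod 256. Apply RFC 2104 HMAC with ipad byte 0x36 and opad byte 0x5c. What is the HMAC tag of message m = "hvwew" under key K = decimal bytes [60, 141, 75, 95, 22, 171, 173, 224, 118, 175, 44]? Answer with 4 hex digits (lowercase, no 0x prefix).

9689

Key decimal bytes [60, 141, 75, 95, 22, 171, 173, 224, 118, 175, 44] = 3c 8d 4b 5f 16 ab ad e0 76 af 2c is 11 bytes > B = 7, so hash it first: H(key) = ec 26, then zero-pad to 7 bytes: K' = ec 26 00 00 00 00 00.
K' ⊕ ipad = da 10 36 36 36 36 36.  K' ⊕ opad = b0 7a 5c 5c 5c 5c 5c.
Inner input = (K'⊕ipad) ∥ m = da 10 36 36 36 36 36 ∥ 68 76 77 65 77.
Inner hash: even-index sum = 599 mod 256 = 87; odd-index sum = 466 mod 256 = 210 → 57 d2.
Outer input = (K'⊕opad) ∥ inner = b0 7a 5c 5c 5c 5c 5c ∥ 57 d2.
Outer hash (tag): even-index sum = 662 mod 256 = 150; odd-index sum = 393 mod 256 = 137 → 96 89.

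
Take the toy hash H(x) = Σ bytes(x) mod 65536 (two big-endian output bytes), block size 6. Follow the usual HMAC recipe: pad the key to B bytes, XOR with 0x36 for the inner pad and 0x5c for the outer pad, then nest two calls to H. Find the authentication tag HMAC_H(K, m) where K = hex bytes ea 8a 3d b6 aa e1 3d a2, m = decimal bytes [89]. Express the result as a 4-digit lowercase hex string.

02a1

Key hex bytes ea 8a 3d b6 aa e1 3d a2 is 8 bytes > B = 6, so hash it first: H(key) = 04 d1, then zero-pad to 6 bytes: K' = 04 d1 00 00 00 00.
K' ⊕ ipad = 32 e7 36 36 36 36.  K' ⊕ opad = 58 8d 5c 5c 5c 5c.
Inner input = (K'⊕ipad) ∥ m = 32 e7 36 36 36 36 ∥ 59.
Inner hash: sum = 50+231+54+54+54+54+89 = 586 → 02 4a.
Outer input = (K'⊕opad) ∥ inner = 58 8d 5c 5c 5c 5c ∥ 02 4a.
Outer hash (tag): sum = 88+141+92+92+92+92+2+74 = 673 → 02 a1.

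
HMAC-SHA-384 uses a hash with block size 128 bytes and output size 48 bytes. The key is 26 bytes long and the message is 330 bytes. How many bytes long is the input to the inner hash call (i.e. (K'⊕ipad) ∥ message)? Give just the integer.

458

Key is 26 ≤ 128 bytes, zero-padded: |K'| = 128.
Inner input = (K'⊕ipad) ∥ m → 128 + 330 = 458 bytes.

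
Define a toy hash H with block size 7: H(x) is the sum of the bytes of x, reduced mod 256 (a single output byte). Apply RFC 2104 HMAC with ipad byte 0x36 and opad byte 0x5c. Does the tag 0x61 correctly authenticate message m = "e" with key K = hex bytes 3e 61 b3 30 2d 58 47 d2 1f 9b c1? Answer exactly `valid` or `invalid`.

Key hex bytes 3e 61 b3 30 2d 58 47 d2 1f 9b c1 is 11 bytes > B = 7, so hash it first: H(key) = 9b, then zero-pad to 7 bytes: K' = 9b 00 00 00 00 00 00.
K' ⊕ ipad = ad 36 36 36 36 36 36; K' ⊕ opad = c7 5c 5c 5c 5c 5c 5c.
Inner hash: sum = 173+54+54+54+54+54+54+101 = 598; mod 256 = 86 → 56.
Outer hash (recomputed tag): sum = 199+92+92+92+92+92+92+86 = 837; mod 256 = 69 → 45.
Recomputed tag = 45; claimed = 61 → mismatch.

invalid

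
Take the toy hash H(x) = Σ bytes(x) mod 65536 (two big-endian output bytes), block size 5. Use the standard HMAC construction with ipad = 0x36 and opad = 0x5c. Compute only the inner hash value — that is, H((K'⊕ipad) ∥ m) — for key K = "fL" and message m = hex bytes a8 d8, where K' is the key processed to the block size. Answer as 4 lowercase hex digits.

02ec

Key "fL" = 66 4c is 2 bytes ≤ B = 5; zero-pad to 5 bytes: K' = 66 4c 00 00 00.
K' ⊕ ipad = 50 7a 36 36 36.
Inner input = 50 7a 36 36 36 ∥ a8 d8.
Inner hash: sum = 80+122+54+54+54+168+216 = 748 → 02 ec.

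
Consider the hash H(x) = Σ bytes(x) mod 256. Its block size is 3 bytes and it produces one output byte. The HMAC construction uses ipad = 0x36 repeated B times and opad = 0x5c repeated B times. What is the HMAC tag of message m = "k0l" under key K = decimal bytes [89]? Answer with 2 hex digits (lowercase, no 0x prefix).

Key decimal bytes [89] = 59 is 1 byte ≤ B = 3; zero-pad to 3 bytes: K' = 59 00 00.
K' ⊕ ipad = 6f 36 36.  K' ⊕ opad = 05 5c 5c.
Inner input = (K'⊕ipad) ∥ m = 6f 36 36 ∥ 6b 30 6c.
Inner hash: sum = 111+54+54+107+48+108 = 482; mod 256 = 226 → e2.
Outer input = (K'⊕opad) ∥ inner = 05 5c 5c ∥ e2.
Outer hash (tag): sum = 5+92+92+226 = 415; mod 256 = 159 → 9f.

9f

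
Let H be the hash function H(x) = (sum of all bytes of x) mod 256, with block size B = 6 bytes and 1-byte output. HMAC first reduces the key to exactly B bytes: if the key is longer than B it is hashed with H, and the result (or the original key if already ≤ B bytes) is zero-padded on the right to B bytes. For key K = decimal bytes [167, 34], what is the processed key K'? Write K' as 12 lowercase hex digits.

a72200000000

Key decimal bytes [167, 34] = a7 22 is 2 bytes ≤ B = 6; zero-pad to 6 bytes: K' = a7 22 00 00 00 00.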